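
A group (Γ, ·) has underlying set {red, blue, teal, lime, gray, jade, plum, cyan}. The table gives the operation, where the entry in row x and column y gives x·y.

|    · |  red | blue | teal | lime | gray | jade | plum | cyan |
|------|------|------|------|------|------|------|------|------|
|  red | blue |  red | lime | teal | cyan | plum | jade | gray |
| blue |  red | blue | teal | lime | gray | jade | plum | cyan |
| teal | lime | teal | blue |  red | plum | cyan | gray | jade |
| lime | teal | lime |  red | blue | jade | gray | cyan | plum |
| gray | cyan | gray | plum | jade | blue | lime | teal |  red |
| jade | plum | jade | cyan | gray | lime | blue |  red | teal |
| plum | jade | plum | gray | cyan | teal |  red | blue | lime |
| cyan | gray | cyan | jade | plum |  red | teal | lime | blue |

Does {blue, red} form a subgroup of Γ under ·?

{blue, red} contains the identity blue.
Checking products: every product of two elements of {blue, red} (read from the table) lies in {blue, red}, so the set is closed.
In a finite group, a nonempty closed subset is a subgroup. So {blue, red} ≤ Γ.

Yes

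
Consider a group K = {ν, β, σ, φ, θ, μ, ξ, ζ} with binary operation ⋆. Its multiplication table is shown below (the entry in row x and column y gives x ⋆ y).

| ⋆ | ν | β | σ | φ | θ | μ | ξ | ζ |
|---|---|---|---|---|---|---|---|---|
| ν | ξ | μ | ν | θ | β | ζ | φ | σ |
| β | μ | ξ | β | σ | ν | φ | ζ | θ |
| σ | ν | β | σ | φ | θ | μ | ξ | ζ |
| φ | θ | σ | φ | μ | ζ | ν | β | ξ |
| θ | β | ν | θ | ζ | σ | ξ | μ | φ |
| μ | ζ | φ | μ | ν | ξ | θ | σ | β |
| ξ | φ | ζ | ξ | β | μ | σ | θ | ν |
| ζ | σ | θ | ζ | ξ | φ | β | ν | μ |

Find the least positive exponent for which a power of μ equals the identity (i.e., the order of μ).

The identity element is σ (its row matches the header).
μ^1 = μ
μ^2 = μ ⋆ μ = θ
μ^3 = θ ⋆ μ = ξ
μ^4 = ξ ⋆ μ = σ
The first power of μ equal to the identity is μ^4, so ord(μ) = 4.
(Structurally, K here is isomorphic to the cyclic group Z_8.)

4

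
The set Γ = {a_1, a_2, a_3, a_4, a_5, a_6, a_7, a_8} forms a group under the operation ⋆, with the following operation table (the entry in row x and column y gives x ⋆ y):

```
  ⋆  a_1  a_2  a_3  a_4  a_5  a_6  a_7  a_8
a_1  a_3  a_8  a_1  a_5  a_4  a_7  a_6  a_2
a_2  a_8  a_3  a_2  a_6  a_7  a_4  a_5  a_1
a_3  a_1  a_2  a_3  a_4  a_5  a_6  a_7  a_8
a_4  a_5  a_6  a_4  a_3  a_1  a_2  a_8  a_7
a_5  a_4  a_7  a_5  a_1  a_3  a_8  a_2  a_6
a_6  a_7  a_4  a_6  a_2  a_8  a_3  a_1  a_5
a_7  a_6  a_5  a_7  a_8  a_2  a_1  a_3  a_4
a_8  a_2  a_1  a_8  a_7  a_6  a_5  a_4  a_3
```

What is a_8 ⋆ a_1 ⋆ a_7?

a_5

a_8 ⋆ a_1 = a_2
a_2 ⋆ a_7 = a_5
(Structurally, Γ here is isomorphic to the elementary abelian group (Z_2)^3.)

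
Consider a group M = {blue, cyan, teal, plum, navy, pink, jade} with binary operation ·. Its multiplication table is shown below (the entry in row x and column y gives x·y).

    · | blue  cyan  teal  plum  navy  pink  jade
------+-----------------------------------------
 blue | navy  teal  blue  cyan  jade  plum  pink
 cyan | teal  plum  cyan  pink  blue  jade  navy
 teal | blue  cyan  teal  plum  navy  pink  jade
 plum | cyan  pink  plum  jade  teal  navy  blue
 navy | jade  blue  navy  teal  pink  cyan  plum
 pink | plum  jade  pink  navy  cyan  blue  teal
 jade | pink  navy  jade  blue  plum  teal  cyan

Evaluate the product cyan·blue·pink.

cyan·blue = teal
teal·pink = pink

pink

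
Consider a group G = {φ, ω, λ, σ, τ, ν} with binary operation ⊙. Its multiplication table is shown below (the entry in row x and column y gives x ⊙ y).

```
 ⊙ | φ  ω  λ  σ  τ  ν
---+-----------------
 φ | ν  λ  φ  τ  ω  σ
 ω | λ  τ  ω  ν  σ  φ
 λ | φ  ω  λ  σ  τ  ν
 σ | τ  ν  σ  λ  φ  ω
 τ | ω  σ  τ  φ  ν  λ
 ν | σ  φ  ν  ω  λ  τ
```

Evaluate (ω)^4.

ω^1 = ω
ω^2 = ω ⊙ ω = τ
ω^3 = τ ⊙ ω = σ
ω^4 = σ ⊙ ω = ν

ν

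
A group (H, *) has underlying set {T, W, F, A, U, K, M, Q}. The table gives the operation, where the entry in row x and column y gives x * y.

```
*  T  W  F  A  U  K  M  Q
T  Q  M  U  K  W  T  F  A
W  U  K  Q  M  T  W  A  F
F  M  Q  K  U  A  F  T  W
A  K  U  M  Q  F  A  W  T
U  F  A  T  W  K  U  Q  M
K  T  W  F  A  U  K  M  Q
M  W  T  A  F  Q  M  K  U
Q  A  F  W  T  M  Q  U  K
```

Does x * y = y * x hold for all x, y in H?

A * W = U but W * A = M.
Since A and W do not commute, H is not abelian.

No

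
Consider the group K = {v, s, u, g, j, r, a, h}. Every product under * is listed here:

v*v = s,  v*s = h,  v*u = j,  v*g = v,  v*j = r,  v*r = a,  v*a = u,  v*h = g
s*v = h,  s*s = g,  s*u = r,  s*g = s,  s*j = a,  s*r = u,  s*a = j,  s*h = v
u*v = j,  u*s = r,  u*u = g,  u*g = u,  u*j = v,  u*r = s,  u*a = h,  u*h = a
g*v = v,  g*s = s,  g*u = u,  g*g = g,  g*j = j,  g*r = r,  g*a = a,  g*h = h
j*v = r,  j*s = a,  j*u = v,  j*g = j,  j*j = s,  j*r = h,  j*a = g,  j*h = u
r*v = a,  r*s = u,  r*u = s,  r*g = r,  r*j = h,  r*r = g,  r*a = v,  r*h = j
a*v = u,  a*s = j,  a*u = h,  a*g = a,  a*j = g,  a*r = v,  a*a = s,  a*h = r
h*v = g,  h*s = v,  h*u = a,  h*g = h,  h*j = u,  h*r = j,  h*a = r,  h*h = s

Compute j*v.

Read row j, column v: j*v = r.

r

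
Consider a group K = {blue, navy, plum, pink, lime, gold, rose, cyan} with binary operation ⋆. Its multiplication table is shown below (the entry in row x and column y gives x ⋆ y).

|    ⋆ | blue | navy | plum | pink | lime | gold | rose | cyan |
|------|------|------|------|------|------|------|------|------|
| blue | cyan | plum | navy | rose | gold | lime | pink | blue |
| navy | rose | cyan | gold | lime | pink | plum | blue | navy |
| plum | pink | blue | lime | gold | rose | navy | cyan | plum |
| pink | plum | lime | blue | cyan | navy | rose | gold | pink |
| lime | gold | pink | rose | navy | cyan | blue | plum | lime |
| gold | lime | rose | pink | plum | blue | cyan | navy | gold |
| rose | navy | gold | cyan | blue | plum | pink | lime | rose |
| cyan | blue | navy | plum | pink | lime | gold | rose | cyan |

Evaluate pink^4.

pink^1 = pink
pink^2 = pink ⋆ pink = cyan
pink^3 = cyan ⋆ pink = pink
pink^4 = pink ⋆ pink = cyan
(Structurally, K here is isomorphic to the dihedral group D_4.)

cyan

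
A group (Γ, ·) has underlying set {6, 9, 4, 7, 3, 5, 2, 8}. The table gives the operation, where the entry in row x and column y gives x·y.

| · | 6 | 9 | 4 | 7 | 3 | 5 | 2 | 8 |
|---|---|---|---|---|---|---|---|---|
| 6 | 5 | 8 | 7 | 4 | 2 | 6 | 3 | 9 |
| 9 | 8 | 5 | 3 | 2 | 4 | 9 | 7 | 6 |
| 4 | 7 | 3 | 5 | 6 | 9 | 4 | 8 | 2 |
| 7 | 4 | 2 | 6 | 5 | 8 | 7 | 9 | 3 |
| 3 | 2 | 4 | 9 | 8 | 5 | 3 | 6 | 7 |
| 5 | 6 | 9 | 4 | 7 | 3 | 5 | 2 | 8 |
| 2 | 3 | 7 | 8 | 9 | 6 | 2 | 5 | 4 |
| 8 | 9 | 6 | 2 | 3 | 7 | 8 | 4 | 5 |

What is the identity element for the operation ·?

The identity e satisfies e·x = x for all x, so its row in the table reproduces the column headers.
Row 5 reads: 6, 9, 4, 7, 3, 5, 2, 8 — exactly the header order. So 5 is the identity.

5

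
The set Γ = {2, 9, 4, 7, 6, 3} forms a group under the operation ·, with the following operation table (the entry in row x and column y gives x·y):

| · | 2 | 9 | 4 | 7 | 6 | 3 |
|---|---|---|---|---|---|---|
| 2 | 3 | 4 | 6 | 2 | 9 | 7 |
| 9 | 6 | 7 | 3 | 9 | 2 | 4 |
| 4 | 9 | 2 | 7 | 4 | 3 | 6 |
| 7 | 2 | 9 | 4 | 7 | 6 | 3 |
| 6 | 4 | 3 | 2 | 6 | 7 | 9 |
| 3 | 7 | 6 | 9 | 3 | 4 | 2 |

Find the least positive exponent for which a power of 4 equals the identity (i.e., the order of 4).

2

The identity element is 7 (its row matches the header).
4^1 = 4
4^2 = 4·4 = 7
The first power of 4 equal to the identity is 4^2, so ord(4) = 2.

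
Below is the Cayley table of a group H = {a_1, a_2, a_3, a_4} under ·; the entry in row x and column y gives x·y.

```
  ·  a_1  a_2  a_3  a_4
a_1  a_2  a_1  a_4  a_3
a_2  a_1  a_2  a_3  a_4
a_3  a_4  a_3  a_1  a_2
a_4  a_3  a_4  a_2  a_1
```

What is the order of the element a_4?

The identity element is a_2 (its row matches the header).
a_4^1 = a_4
a_4^2 = a_4·a_4 = a_1
a_4^3 = a_1·a_4 = a_3
a_4^4 = a_3·a_4 = a_2
The first power of a_4 equal to the identity is a_4^4, so ord(a_4) = 4.

4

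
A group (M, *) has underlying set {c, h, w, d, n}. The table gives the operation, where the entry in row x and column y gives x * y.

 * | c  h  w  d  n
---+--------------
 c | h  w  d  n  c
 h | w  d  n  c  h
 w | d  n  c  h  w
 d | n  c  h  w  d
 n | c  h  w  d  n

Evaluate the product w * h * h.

w * h = n
n * h = h

h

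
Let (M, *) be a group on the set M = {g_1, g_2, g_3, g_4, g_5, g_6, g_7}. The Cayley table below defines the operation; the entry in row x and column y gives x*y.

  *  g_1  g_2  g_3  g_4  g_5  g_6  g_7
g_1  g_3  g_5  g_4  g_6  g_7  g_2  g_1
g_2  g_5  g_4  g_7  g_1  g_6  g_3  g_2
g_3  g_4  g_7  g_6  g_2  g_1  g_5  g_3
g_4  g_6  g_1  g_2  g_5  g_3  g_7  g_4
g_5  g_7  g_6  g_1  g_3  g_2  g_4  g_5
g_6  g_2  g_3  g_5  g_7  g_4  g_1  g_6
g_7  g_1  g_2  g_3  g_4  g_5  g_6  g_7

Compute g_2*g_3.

Read row g_2, column g_3: g_2*g_3 = g_7.

g_7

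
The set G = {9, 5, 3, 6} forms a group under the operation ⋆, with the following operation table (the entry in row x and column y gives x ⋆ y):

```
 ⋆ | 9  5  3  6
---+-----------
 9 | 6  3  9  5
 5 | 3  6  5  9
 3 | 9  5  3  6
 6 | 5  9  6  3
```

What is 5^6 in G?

6

5^1 = 5
5^2 = 5 ⋆ 5 = 6
5^3 = 6 ⋆ 5 = 9
5^4 = 9 ⋆ 5 = 3
5^5 = 3 ⋆ 5 = 5
5^6 = 5 ⋆ 5 = 6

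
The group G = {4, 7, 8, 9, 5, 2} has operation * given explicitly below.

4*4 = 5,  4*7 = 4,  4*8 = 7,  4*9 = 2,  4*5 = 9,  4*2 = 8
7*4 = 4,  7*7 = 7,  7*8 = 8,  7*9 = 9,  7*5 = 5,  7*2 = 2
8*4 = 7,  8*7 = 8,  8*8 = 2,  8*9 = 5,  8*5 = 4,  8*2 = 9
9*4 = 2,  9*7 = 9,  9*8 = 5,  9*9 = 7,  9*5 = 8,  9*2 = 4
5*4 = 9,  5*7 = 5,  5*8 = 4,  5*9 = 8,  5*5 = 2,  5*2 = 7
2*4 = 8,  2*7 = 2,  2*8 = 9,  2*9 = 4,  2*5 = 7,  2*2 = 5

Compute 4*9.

2

Read row 4, column 9: 4*9 = 2.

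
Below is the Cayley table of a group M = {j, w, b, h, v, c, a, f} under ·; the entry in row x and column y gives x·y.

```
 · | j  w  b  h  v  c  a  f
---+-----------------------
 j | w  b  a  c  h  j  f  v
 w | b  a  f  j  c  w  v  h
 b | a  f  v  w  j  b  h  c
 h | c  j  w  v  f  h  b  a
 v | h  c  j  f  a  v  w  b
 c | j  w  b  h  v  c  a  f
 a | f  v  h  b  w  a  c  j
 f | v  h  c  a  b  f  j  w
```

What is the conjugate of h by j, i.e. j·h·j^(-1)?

h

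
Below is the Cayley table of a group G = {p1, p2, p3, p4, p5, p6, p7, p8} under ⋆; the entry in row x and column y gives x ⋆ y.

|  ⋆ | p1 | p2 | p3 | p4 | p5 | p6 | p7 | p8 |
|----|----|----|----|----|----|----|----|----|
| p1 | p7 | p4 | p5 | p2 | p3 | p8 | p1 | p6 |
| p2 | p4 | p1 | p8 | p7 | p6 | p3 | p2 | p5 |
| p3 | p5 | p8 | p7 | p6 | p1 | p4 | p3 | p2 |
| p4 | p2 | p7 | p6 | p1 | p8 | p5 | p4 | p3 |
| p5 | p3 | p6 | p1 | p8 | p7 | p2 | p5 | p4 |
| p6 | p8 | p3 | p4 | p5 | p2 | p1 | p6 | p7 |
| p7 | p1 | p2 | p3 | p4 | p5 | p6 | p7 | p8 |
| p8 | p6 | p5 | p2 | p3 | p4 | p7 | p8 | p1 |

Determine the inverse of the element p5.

First locate the identity: row p7 matches the header, so p7 is the identity.
Scan row p5 for p7: p5 ⋆ p5 = p7. Hence p5^(-1) = p5.

p5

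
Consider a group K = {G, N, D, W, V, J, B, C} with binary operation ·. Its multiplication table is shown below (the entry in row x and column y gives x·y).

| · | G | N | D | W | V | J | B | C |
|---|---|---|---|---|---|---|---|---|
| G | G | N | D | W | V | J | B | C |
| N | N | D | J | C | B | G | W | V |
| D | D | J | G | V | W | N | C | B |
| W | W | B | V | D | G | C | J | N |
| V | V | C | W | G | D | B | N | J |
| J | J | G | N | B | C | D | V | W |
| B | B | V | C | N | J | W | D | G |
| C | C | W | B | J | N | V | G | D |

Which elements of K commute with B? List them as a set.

Compare row B with column B entry by entry.
C·B = G = B·C, so C commutes with B.
J·B = V but B·J = W, so J does not.
Collecting the elements that commute with B: C(B) = {B, C, D, G}.
(Structurally, K here is isomorphic to the quaternion group Q_8.)

{B, C, D, G}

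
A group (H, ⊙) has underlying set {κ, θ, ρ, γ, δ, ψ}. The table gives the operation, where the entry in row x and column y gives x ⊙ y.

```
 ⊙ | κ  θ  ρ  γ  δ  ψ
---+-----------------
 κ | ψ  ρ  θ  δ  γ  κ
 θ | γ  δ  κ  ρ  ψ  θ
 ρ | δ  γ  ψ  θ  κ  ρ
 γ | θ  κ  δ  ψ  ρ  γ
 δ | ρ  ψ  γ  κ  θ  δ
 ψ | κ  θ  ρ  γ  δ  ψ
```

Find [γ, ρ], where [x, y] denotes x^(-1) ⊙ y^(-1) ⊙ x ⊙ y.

θ

Identity is ψ; from the table γ^(-1) = γ and ρ^(-1) = ρ.
γ ⊙ ρ = δ
δ ⊙ γ = κ
κ ⊙ ρ = θ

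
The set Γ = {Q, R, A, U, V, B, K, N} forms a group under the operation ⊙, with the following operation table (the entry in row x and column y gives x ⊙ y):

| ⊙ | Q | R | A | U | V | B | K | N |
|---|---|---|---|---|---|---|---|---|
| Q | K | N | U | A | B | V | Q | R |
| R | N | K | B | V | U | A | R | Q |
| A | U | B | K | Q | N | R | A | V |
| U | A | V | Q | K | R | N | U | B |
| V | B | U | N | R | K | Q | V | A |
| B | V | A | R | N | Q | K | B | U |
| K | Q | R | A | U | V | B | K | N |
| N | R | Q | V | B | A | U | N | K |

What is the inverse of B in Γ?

B

First locate the identity: row K matches the header, so K is the identity.
Scan row B for K: B ⊙ B = K. Hence B^(-1) = B.
(Structurally, Γ here is isomorphic to the elementary abelian group (Z_2)^3.)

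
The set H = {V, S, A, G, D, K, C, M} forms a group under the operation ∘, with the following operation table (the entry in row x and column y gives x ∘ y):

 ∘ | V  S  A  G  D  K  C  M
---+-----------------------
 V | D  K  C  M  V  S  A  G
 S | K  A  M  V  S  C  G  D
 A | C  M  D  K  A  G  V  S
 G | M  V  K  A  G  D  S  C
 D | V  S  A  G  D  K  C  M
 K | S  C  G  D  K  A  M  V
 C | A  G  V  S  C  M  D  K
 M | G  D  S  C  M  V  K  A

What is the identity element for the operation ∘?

D

The identity e satisfies e ∘ x = x for all x, so its row in the table reproduces the column headers.
Row D reads: V, S, A, G, D, K, C, M — exactly the header order. So D is the identity.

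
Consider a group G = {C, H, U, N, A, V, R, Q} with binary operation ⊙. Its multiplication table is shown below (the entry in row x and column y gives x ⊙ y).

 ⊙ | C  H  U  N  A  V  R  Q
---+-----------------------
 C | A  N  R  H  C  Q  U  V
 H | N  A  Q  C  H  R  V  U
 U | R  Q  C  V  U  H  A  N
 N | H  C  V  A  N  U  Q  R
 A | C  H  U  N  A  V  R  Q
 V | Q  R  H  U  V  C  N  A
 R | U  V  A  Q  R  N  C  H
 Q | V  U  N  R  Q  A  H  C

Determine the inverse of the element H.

H

First locate the identity: row A matches the header, so A is the identity.
Scan row H for A: H ⊙ H = A. Hence H^(-1) = H.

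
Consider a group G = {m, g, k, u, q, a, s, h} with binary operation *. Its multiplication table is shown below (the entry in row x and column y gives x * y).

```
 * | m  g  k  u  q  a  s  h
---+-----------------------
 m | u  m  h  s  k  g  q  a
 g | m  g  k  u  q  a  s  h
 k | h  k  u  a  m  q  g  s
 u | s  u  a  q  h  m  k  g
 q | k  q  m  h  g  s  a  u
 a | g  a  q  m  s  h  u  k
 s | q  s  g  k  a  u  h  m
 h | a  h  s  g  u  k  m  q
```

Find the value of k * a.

Read row k, column a: k * a = q.

q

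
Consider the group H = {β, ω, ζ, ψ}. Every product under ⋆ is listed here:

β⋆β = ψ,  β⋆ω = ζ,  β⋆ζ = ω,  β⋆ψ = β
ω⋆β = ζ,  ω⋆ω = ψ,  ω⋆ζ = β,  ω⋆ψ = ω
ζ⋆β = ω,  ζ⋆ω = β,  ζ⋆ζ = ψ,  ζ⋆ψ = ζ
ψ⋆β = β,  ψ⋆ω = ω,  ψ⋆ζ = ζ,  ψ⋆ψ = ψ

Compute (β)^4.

β^1 = β
β^2 = β ⋆ β = ψ
β^3 = ψ ⋆ β = β
β^4 = β ⋆ β = ψ

ψ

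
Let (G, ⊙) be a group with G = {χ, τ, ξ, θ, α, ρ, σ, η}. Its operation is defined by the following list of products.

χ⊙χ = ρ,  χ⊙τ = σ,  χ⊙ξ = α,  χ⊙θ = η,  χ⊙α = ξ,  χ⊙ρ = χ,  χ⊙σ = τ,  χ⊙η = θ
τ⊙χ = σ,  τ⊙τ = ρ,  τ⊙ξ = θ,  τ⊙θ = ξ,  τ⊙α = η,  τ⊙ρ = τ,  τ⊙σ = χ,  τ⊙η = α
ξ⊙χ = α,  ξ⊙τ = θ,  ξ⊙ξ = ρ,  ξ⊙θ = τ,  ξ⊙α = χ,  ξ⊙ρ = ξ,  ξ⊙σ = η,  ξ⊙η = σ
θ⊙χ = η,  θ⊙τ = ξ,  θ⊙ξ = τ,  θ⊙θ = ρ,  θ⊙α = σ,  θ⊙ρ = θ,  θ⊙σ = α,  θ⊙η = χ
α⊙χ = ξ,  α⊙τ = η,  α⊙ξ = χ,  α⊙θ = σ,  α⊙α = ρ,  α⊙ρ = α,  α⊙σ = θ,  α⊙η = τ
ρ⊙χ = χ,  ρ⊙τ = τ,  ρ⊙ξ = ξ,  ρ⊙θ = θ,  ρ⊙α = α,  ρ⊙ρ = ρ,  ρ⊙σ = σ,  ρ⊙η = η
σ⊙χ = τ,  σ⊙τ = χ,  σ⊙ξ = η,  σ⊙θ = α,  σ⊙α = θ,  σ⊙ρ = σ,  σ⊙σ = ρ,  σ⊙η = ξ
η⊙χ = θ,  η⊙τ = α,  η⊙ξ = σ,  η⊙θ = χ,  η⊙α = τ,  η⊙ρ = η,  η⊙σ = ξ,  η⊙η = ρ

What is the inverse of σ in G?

σ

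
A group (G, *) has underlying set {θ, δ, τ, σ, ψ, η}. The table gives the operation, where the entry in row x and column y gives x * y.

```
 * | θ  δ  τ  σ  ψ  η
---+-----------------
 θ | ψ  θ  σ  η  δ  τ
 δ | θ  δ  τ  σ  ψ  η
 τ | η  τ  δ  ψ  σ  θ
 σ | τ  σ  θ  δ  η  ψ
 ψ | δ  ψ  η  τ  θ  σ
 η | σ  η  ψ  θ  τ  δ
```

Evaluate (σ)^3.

σ^1 = σ
σ^2 = σ * σ = δ
σ^3 = δ * σ = σ
(Structurally, G here is isomorphic to the symmetric group S_3.)

σ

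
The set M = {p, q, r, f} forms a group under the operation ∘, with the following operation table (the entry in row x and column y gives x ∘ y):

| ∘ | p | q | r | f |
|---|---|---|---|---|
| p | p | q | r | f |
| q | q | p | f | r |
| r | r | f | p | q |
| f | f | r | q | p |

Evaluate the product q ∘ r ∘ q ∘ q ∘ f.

q ∘ r = f
f ∘ q = r
r ∘ q = f
f ∘ f = p

p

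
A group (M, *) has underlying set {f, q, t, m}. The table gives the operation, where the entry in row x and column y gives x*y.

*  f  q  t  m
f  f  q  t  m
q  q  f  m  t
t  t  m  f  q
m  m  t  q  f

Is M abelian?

Check whether the table is symmetric across its main diagonal.
Every entry (row x, col y) equals the entry (row y, col x), so M is abelian.

Yes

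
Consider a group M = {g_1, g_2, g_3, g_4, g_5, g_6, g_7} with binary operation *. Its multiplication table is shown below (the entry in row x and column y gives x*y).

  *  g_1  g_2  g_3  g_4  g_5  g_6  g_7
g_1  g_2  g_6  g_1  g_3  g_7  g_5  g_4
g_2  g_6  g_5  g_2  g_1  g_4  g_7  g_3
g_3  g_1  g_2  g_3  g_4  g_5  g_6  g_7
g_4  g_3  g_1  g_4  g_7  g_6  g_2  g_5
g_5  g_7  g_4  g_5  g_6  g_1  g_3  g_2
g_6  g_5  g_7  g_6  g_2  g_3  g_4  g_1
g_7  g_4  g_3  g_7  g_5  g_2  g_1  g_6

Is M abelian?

Yes

Check whether the table is symmetric across its main diagonal.
Every entry (row x, col y) equals the entry (row y, col x), so M is abelian.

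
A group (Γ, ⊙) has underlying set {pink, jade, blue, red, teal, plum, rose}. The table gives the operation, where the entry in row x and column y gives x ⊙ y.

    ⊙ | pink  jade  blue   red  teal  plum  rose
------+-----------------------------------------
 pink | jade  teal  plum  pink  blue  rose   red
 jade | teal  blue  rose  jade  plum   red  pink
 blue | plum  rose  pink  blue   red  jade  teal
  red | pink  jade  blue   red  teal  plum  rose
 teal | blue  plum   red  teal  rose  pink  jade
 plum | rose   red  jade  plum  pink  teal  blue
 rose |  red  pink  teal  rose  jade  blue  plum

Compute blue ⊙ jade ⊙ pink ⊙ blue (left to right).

blue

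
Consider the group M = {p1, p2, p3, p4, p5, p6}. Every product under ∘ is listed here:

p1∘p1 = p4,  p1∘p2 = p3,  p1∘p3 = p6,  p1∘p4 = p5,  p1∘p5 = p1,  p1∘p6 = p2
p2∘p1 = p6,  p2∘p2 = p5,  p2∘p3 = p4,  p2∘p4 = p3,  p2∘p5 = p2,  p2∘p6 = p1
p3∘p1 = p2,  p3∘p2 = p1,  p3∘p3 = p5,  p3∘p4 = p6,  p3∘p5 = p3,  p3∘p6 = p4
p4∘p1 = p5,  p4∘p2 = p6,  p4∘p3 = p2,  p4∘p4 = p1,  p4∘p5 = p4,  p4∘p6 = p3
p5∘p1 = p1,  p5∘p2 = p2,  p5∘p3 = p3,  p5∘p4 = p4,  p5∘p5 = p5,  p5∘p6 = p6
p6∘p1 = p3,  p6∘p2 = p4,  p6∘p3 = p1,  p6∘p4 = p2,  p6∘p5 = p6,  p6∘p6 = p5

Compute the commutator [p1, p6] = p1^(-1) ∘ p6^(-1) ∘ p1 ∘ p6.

p1

Identity is p5; from the table p1^(-1) = p4 and p6^(-1) = p6.
p4 ∘ p6 = p3
p3 ∘ p1 = p2
p2 ∘ p6 = p1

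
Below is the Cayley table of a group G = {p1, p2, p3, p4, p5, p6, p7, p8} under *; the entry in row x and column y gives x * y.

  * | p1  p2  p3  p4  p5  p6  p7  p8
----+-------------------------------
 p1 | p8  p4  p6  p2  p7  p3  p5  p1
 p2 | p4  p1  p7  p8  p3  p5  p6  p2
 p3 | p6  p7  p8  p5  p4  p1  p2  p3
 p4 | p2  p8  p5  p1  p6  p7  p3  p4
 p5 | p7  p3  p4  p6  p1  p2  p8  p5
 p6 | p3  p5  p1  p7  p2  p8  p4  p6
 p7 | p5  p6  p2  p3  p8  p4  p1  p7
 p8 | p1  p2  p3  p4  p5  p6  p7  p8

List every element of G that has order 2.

{p1, p3, p6}

Identity is p8. Compute the order of each non-identity element by repeated multiplication:
  p1: p1 → p8  (order 2)
  p2: p2 → p1 → p4 → p8  (order 4)
  p3: p3 → p8  (order 2)
  p4: p4 → p1 → p2 → p8  (order 4)
  p5: p5 → p1 → p7 → p8  (order 4)
  p6: p6 → p8  (order 2)
  p7: p7 → p1 → p5 → p8  (order 4)
Elements of order 2: {p1, p3, p6}.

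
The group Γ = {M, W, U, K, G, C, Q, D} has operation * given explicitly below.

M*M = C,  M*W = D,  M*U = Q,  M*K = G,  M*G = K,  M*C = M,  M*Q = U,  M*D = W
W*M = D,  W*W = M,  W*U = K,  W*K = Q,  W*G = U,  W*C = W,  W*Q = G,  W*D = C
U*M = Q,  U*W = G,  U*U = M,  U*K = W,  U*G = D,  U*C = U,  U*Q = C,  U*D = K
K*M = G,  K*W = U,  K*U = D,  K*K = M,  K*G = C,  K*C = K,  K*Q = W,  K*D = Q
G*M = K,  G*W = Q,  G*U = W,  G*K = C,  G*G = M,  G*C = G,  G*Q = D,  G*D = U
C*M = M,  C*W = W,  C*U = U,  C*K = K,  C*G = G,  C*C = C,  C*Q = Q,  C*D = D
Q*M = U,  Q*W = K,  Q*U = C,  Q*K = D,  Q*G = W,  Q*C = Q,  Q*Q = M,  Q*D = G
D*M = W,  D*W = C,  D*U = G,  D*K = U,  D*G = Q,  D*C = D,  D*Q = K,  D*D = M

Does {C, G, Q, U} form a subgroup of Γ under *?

G * G = M, which is not in {C, G, Q, U}.
The subset is not closed under *, so it is not a subgroup.

No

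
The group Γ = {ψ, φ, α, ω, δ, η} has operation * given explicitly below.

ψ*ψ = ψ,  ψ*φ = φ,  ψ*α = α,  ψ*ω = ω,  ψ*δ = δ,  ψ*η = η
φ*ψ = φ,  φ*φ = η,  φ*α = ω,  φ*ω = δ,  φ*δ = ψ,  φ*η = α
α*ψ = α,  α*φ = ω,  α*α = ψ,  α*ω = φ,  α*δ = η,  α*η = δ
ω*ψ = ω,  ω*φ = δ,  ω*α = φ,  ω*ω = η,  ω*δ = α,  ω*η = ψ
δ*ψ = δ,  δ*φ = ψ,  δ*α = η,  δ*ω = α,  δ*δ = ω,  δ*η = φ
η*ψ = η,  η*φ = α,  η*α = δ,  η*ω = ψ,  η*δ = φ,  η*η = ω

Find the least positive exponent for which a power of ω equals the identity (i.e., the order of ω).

3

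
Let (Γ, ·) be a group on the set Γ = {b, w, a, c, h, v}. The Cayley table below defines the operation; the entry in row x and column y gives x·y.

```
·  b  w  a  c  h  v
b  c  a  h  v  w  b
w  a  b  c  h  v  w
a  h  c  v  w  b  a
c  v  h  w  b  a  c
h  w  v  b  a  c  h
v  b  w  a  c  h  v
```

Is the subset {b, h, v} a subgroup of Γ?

b·b = c, which is not in {b, h, v}.
The subset is not closed under ·, so it is not a subgroup.

No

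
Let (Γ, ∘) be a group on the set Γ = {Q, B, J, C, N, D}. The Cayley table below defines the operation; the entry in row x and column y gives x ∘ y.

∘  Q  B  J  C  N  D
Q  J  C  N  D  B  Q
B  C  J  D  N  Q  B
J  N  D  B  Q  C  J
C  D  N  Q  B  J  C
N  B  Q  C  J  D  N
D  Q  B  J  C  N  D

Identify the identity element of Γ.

The identity e satisfies e ∘ x = x for all x, so its row in the table reproduces the column headers.
Row D reads: Q, B, J, C, N, D — exactly the header order. So D is the identity.

D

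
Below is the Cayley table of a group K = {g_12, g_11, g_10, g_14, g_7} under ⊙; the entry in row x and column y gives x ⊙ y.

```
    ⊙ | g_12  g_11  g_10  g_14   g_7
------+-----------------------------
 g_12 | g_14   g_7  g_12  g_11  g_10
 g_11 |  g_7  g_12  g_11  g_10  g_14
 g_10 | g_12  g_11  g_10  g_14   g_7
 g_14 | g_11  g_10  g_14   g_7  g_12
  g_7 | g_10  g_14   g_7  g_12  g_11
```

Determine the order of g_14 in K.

The identity element is g_10 (its row matches the header).
g_14^1 = g_14
g_14^2 = g_14 ⊙ g_14 = g_7
g_14^3 = g_7 ⊙ g_14 = g_12
g_14^4 = g_12 ⊙ g_14 = g_11
g_14^5 = g_11 ⊙ g_14 = g_10
The first power of g_14 equal to the identity is g_14^5, so ord(g_14) = 5.
(Structurally, K here is isomorphic to the cyclic group Z_5.)

5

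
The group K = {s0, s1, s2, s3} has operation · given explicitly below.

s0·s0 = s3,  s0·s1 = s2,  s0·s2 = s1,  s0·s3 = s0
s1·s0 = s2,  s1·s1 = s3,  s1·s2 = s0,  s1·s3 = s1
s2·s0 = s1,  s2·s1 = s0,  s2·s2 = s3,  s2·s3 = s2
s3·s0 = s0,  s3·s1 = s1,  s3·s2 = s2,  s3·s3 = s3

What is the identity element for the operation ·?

The identity e satisfies e·x = x for all x, so its row in the table reproduces the column headers.
Row s3 reads: s0, s1, s2, s3 — exactly the header order. So s3 is the identity.

s3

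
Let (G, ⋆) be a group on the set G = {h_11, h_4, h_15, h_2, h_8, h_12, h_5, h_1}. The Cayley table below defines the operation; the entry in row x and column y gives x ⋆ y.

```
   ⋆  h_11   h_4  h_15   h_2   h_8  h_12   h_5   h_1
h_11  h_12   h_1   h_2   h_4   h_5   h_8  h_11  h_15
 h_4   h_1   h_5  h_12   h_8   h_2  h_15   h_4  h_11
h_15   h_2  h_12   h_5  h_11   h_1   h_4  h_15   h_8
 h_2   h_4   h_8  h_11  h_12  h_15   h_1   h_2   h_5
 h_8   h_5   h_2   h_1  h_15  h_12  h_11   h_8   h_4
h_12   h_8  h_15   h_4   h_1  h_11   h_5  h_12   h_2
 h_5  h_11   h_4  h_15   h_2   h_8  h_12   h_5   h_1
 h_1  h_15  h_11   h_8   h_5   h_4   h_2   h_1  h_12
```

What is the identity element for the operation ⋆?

The identity e satisfies e ⋆ x = x for all x, so its row in the table reproduces the column headers.
Row h_5 reads: h_11, h_4, h_15, h_2, h_8, h_12, h_5, h_1 — exactly the header order. So h_5 is the identity.

h_5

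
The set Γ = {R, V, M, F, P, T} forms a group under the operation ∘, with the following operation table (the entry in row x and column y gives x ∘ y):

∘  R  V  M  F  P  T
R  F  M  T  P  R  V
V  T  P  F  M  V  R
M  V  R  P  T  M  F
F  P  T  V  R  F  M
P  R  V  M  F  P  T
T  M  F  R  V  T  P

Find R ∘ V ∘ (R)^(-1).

T

The identity is P. In row R, the entry P sits in column F, so R^(-1) = F.
R ∘ V = M
M ∘ F = T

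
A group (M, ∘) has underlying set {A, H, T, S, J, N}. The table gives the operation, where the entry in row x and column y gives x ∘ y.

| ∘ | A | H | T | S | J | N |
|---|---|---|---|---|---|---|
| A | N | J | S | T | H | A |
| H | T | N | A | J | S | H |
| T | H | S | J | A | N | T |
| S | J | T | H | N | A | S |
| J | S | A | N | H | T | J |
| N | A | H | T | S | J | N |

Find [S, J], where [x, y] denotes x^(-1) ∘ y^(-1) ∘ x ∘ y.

T

Identity is N; from the table S^(-1) = S and J^(-1) = T.
S ∘ T = H
H ∘ S = J
J ∘ J = T
(Structurally, M here is isomorphic to the symmetric group S_3.)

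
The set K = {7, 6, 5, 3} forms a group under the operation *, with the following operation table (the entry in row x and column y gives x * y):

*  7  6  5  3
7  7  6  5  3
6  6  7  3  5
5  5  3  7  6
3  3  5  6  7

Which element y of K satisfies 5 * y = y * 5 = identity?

5

First locate the identity: row 7 matches the header, so 7 is the identity.
Scan row 5 for 7: 5 * 5 = 7. Hence 5^(-1) = 5.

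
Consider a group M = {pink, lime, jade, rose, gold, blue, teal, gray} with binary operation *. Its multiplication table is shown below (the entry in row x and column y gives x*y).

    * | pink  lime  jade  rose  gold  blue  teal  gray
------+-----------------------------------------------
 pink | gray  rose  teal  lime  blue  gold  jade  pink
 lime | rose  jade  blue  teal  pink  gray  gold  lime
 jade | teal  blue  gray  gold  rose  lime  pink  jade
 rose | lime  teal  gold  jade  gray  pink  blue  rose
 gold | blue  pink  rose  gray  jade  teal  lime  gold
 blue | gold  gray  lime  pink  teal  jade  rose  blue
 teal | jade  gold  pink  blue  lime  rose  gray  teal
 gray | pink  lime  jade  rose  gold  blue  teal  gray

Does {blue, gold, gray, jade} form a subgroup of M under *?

jade*gold = rose, which is not in {blue, gold, gray, jade}.
The subset is not closed under *, so it is not a subgroup.

No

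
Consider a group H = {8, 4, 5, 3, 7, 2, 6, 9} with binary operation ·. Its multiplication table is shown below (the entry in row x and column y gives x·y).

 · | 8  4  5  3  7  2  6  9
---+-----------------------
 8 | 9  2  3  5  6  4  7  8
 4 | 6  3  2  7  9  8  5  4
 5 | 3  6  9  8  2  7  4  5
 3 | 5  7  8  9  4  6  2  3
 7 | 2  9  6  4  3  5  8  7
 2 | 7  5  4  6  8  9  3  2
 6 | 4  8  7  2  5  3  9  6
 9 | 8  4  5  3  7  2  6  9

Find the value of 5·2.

Read row 5, column 2: 5·2 = 7.

7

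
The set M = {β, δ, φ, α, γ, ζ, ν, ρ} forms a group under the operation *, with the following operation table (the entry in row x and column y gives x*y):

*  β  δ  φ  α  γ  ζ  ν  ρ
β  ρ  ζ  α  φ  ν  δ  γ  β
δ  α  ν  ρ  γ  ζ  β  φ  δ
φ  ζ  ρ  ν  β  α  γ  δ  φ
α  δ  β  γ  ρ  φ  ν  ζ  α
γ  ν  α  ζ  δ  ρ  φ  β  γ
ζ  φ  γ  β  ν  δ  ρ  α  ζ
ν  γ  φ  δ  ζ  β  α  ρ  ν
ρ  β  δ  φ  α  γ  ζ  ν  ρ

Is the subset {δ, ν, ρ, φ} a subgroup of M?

Yes

{δ, ν, ρ, φ} contains the identity ρ.
Checking products: every product of two elements of {δ, ν, ρ, φ} (read from the table) lies in {δ, ν, ρ, φ}, so the set is closed.
In a finite group, a nonempty closed subset is a subgroup. So {δ, ν, ρ, φ} ≤ M.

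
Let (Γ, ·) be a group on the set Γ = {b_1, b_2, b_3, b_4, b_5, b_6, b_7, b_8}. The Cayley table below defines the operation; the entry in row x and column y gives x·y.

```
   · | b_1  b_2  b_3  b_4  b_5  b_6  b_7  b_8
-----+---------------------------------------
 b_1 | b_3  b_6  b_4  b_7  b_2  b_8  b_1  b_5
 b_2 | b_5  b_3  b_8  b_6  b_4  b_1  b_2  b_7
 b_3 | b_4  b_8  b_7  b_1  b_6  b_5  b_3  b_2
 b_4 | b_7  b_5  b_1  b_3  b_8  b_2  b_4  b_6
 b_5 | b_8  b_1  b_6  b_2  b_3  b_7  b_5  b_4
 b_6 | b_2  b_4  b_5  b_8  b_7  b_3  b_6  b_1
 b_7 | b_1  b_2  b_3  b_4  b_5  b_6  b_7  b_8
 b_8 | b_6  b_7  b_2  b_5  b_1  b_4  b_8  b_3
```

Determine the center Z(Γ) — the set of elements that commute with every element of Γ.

An element z is central iff its row equals its column in the table.
For b_4: b_4·b_5 = b_8 ≠ b_2 = b_5·b_4, so b_4 ∉ Z.
Checking each element this way leaves Z(Γ) = {b_3, b_7}.

{b_3, b_7}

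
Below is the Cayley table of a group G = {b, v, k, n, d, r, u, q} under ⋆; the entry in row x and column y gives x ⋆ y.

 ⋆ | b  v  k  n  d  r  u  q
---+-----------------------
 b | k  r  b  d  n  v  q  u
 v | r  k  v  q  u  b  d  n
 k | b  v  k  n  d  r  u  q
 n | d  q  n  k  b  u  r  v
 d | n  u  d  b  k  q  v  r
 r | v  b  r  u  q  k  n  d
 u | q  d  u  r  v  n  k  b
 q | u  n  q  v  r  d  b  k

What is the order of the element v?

The identity element is k (its row matches the header).
v^1 = v
v^2 = v ⋆ v = k
The first power of v equal to the identity is v^2, so ord(v) = 2.

2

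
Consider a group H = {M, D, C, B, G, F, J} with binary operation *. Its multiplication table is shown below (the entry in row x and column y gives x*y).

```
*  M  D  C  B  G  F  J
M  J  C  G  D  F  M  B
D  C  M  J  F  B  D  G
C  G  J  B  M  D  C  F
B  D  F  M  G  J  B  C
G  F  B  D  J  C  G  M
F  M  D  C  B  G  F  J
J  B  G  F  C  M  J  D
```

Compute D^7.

D^1 = D
D^2 = D*D = M
D^3 = M*D = C
D^4 = C*D = J
D^5 = J*D = G
D^6 = G*D = B
D^7 = B*D = F
(Structurally, H here is isomorphic to the cyclic group Z_7.)

F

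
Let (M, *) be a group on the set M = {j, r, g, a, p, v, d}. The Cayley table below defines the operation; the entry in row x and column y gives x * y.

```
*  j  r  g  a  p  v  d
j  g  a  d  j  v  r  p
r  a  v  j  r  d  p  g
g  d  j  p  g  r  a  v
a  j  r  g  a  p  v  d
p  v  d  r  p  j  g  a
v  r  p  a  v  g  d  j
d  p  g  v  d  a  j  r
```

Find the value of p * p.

j

Read row p, column p: p * p = j.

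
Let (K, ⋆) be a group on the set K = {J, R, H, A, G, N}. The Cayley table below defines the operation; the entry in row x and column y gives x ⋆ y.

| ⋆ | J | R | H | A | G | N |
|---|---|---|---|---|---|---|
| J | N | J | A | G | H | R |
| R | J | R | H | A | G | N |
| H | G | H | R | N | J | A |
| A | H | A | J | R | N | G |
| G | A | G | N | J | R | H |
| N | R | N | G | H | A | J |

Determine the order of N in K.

The identity element is R (its row matches the header).
N^1 = N
N^2 = N ⋆ N = J
N^3 = J ⋆ N = R
The first power of N equal to the identity is N^3, so ord(N) = 3.

3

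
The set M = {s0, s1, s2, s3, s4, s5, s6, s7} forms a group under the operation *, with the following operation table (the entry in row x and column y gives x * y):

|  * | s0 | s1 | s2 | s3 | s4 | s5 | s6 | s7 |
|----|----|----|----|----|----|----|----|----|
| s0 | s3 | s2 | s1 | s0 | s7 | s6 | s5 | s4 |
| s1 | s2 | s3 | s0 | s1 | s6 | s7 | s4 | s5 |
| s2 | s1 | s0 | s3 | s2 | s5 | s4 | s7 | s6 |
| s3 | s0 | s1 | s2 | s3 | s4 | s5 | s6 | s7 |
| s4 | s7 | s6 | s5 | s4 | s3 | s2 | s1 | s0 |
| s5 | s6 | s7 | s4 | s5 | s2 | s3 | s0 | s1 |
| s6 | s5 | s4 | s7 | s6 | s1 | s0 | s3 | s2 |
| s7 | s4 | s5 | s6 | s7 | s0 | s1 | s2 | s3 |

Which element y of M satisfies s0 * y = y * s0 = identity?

s0

First locate the identity: row s3 matches the header, so s3 is the identity.
Scan row s0 for s3: s0 * s0 = s3. Hence s0^(-1) = s0.
(Structurally, M here is isomorphic to the elementary abelian group (Z_2)^3.)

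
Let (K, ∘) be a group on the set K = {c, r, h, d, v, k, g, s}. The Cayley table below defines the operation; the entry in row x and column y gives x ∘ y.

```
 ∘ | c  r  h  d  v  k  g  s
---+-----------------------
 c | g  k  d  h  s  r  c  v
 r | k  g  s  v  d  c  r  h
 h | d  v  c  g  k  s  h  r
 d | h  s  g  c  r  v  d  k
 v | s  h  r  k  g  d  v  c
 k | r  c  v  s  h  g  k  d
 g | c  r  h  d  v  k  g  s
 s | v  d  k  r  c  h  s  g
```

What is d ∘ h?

Read row d, column h: d ∘ h = g.

g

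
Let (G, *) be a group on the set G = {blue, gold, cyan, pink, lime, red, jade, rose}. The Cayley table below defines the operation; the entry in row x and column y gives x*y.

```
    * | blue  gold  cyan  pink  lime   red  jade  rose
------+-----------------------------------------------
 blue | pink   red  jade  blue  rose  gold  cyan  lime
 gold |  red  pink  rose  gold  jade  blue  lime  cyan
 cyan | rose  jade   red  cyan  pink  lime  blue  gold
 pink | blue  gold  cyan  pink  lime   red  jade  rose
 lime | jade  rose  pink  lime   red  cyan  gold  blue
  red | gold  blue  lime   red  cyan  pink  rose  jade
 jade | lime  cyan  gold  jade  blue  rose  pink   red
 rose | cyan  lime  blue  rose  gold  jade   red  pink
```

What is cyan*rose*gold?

cyan*rose = gold
gold*gold = pink

pink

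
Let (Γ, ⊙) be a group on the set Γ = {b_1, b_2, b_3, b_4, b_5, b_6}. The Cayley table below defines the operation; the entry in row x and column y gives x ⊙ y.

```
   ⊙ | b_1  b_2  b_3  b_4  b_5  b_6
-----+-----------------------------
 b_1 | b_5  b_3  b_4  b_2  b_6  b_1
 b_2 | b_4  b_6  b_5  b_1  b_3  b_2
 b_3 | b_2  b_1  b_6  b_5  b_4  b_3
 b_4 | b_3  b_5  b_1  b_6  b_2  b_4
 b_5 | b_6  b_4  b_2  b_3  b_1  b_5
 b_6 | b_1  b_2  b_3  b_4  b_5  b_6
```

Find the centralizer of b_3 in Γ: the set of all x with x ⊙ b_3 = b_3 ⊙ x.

Compare row b_3 with column b_3 entry by entry.
b_4 ⊙ b_3 = b_1 but b_3 ⊙ b_4 = b_5, so b_4 does not.
Collecting the elements that commute with b_3: C(b_3) = {b_3, b_6}.

{b_3, b_6}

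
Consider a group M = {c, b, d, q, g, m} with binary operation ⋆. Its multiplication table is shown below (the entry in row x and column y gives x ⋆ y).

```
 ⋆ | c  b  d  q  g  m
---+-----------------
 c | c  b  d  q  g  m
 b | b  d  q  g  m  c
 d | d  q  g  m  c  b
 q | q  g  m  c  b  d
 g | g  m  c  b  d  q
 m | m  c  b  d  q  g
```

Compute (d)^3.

d^1 = d
d^2 = d ⋆ d = g
d^3 = g ⋆ d = c

c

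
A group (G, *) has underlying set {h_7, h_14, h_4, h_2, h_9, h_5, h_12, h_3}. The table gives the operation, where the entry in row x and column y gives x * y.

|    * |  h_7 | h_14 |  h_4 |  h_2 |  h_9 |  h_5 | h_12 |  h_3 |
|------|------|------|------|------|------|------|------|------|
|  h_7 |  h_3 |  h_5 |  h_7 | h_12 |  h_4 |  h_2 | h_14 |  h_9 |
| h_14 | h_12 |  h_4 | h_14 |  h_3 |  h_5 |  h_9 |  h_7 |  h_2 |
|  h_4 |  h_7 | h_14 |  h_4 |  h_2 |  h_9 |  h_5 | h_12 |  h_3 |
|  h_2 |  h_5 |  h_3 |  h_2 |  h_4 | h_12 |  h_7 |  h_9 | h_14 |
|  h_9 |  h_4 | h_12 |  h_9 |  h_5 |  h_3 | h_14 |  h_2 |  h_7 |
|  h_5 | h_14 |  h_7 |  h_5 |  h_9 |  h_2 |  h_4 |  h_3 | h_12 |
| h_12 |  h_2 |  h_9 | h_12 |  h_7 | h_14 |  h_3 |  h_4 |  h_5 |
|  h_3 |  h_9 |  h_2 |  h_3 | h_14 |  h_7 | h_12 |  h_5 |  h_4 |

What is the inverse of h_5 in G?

h_5

First locate the identity: row h_4 matches the header, so h_4 is the identity.
Scan row h_5 for h_4: h_5 * h_5 = h_4. Hence h_5^(-1) = h_5.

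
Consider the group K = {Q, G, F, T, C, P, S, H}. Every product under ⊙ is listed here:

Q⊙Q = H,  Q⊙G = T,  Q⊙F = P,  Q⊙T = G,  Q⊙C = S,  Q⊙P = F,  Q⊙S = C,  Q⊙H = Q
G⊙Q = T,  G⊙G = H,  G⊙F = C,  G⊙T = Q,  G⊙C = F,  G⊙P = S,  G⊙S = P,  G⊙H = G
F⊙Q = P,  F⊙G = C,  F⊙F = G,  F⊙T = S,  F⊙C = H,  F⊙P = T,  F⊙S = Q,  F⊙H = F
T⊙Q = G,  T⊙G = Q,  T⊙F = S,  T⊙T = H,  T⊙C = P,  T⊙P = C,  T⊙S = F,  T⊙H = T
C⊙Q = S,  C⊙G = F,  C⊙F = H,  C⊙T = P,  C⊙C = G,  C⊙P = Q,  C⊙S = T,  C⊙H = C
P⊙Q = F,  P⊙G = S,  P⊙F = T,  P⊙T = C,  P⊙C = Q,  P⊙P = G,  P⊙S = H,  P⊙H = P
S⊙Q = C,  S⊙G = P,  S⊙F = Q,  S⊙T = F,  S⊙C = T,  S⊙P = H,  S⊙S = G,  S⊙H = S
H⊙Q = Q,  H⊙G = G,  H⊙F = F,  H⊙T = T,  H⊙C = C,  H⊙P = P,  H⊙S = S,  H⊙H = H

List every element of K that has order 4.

{C, F, P, S}

Identity is H. Compute the order of each non-identity element by repeated multiplication:
  Q: Q → H  (order 2)
  G: G → H  (order 2)
  F: F → G → C → H  (order 4)
  T: T → H  (order 2)
  C: C → G → F → H  (order 4)
  P: P → G → S → H  (order 4)
  S: S → G → P → H  (order 4)
Elements of order 4: {C, F, P, S}.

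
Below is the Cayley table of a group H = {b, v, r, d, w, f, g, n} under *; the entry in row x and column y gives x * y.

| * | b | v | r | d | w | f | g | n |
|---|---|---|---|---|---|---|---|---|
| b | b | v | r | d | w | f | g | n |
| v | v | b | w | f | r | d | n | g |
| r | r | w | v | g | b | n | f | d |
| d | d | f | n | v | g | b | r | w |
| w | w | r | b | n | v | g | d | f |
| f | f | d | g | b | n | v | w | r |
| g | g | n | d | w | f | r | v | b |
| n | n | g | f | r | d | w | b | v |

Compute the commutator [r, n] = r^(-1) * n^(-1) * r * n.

v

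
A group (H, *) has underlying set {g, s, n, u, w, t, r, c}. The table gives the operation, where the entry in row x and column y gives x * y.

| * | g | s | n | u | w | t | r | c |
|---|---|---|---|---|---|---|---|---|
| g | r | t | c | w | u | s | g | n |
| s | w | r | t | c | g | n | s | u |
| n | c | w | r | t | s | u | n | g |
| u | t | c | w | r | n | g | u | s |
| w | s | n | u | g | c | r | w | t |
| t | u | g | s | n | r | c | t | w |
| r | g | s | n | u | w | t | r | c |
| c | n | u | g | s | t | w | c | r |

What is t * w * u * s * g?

t * w = r
r * u = u
u * s = c
c * g = n

n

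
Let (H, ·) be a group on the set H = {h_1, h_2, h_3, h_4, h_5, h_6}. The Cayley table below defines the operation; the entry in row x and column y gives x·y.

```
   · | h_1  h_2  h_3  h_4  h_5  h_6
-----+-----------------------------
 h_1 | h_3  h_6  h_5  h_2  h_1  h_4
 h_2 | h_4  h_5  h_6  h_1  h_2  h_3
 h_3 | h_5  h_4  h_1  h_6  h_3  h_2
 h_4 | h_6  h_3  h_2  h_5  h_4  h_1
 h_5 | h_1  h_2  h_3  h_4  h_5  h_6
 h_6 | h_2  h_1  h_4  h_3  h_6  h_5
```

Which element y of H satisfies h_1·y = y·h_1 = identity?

First locate the identity: row h_5 matches the header, so h_5 is the identity.
Scan row h_1 for h_5: h_1·h_3 = h_5. Hence h_1^(-1) = h_3.

h_3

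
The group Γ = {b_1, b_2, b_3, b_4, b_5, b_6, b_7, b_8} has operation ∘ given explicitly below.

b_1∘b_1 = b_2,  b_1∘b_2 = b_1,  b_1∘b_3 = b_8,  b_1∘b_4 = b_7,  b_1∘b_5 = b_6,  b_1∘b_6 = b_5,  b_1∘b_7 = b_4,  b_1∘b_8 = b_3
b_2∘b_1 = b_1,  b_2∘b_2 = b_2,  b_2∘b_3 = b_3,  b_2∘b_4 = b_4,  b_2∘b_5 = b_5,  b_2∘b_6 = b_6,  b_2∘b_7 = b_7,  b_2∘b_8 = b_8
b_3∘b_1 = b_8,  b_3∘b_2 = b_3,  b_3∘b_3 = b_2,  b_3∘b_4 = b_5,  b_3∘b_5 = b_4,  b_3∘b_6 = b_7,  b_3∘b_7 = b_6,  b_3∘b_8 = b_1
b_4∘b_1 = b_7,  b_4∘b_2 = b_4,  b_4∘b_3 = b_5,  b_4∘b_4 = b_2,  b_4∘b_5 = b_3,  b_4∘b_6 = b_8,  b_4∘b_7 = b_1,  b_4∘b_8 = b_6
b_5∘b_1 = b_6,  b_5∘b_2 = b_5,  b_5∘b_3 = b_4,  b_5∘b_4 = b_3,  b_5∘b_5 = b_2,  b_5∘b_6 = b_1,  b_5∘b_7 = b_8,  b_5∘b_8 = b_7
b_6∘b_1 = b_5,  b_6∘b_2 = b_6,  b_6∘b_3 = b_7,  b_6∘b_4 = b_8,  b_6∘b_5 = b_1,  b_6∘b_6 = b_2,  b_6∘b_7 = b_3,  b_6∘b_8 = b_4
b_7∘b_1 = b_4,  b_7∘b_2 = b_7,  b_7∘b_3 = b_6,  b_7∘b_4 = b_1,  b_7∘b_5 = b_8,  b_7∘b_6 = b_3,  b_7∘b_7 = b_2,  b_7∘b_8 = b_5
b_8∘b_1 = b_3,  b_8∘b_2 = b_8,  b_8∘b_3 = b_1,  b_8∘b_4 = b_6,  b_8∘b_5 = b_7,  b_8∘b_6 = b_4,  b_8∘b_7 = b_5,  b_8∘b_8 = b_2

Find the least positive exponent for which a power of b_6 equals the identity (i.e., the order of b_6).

The identity element is b_2 (its row matches the header).
b_6^1 = b_6
b_6^2 = b_6 ∘ b_6 = b_2
The first power of b_6 equal to the identity is b_6^2, so ord(b_6) = 2.

2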